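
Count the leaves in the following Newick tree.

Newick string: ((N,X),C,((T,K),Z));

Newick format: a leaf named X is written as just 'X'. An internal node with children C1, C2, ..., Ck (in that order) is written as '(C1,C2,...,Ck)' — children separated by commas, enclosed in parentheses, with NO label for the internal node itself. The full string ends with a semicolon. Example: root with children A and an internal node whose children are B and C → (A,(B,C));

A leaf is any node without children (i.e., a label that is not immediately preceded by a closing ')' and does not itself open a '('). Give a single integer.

Answer: 6

Derivation:
Newick: ((N,X),C,((T,K),Z));
Scan left-to-right; a leaf is any maximal label run not followed by '(':
  pos 2: leaf 'N' → count = 1
  pos 4: leaf 'X' → count = 2
  pos 7: leaf 'C' → count = 3
  pos 11: leaf 'T' → count = 4
  pos 13: leaf 'K' → count = 5
  pos 16: leaf 'Z' → count = 6
Total leaves: 6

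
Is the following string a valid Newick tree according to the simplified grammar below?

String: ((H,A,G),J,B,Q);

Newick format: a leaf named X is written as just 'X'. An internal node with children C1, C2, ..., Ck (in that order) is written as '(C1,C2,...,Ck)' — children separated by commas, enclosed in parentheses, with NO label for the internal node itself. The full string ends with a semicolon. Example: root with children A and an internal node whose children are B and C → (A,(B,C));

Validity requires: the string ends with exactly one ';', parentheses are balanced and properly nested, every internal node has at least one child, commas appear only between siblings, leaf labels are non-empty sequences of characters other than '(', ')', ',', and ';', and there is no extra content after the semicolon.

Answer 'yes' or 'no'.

Input: ((H,A,G),J,B,Q);
Paren balance: 2 '(' vs 2 ')' OK
Ends with single ';': True
Full parse: OK
Valid: True

Answer: yes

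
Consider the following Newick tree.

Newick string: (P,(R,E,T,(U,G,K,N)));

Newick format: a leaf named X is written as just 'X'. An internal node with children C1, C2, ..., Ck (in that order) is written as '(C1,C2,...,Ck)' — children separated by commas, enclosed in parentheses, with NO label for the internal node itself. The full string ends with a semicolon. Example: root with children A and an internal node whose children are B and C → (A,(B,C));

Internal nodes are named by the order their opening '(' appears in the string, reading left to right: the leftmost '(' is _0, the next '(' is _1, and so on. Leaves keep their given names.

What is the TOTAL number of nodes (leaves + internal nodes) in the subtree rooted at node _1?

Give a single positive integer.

Answer: 9

Derivation:
Newick: (P,(R,E,T,(U,G,K,N)));
Locate _1: it is the '(' at position 3 (the 2nd '(' reading left to right).
Query: subtree rooted at _1
_1: subtree_size = 1 + 8
  R: subtree_size = 1 + 0
  E: subtree_size = 1 + 0
  T: subtree_size = 1 + 0
  _2: subtree_size = 1 + 4
    U: subtree_size = 1 + 0
    G: subtree_size = 1 + 0
    K: subtree_size = 1 + 0
    N: subtree_size = 1 + 0
Total subtree size of _1: 9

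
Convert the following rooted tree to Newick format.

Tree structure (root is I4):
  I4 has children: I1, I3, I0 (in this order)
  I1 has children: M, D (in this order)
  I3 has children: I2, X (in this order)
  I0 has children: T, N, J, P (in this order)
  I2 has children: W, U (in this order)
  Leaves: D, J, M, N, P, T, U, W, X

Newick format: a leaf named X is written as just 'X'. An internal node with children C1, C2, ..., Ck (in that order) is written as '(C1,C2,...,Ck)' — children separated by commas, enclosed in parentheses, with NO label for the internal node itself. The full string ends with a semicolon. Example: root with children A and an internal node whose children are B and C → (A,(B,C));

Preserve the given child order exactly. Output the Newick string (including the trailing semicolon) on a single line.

internal I4 with children ['I1', 'I3', 'I0']
  internal I1 with children ['M', 'D']
    leaf 'M' → 'M'
    leaf 'D' → 'D'
  → '(M,D)'
  internal I3 with children ['I2', 'X']
    internal I2 with children ['W', 'U']
      leaf 'W' → 'W'
      leaf 'U' → 'U'
    → '(W,U)'
    leaf 'X' → 'X'
  → '((W,U),X)'
  internal I0 with children ['T', 'N', 'J', 'P']
    leaf 'T' → 'T'
    leaf 'N' → 'N'
    leaf 'J' → 'J'
    leaf 'P' → 'P'
  → '(T,N,J,P)'
→ '((M,D),((W,U),X),(T,N,J,P))'
Final: ((M,D),((W,U),X),(T,N,J,P));

Answer: ((M,D),((W,U),X),(T,N,J,P));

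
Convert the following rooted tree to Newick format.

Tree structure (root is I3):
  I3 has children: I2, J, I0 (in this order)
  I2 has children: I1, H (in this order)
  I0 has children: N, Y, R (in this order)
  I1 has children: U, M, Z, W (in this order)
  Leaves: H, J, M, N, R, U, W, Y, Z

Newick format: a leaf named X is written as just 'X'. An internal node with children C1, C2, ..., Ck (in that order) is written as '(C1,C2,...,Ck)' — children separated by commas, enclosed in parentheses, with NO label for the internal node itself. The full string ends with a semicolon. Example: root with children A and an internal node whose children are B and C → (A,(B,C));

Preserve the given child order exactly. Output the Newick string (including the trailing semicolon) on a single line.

Answer: (((U,M,Z,W),H),J,(N,Y,R));

Derivation:
internal I3 with children ['I2', 'J', 'I0']
  internal I2 with children ['I1', 'H']
    internal I1 with children ['U', 'M', 'Z', 'W']
      leaf 'U' → 'U'
      leaf 'M' → 'M'
      leaf 'Z' → 'Z'
      leaf 'W' → 'W'
    → '(U,M,Z,W)'
    leaf 'H' → 'H'
  → '((U,M,Z,W),H)'
  leaf 'J' → 'J'
  internal I0 with children ['N', 'Y', 'R']
    leaf 'N' → 'N'
    leaf 'Y' → 'Y'
    leaf 'R' → 'R'
  → '(N,Y,R)'
→ '(((U,M,Z,W),H),J,(N,Y,R))'
Final: (((U,M,Z,W),H),J,(N,Y,R));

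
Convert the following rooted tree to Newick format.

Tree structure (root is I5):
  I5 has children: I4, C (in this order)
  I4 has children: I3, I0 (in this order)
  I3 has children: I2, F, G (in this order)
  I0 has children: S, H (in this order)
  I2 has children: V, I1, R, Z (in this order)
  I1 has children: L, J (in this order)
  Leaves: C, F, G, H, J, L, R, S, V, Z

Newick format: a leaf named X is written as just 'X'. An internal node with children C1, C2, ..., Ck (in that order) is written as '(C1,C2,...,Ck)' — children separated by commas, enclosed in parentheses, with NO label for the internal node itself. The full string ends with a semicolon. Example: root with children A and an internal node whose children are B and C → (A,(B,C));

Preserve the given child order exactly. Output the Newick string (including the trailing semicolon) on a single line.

Answer: ((((V,(L,J),R,Z),F,G),(S,H)),C);

Derivation:
internal I5 with children ['I4', 'C']
  internal I4 with children ['I3', 'I0']
    internal I3 with children ['I2', 'F', 'G']
      internal I2 with children ['V', 'I1', 'R', 'Z']
        leaf 'V' → 'V'
        internal I1 with children ['L', 'J']
          leaf 'L' → 'L'
          leaf 'J' → 'J'
        → '(L,J)'
        leaf 'R' → 'R'
        leaf 'Z' → 'Z'
      → '(V,(L,J),R,Z)'
      leaf 'F' → 'F'
      leaf 'G' → 'G'
    → '((V,(L,J),R,Z),F,G)'
    internal I0 with children ['S', 'H']
      leaf 'S' → 'S'
      leaf 'H' → 'H'
    → '(S,H)'
  → '(((V,(L,J),R,Z),F,G),(S,H))'
  leaf 'C' → 'C'
→ '((((V,(L,J),R,Z),F,G),(S,H)),C)'
Final: ((((V,(L,J),R,Z),F,G),(S,H)),C);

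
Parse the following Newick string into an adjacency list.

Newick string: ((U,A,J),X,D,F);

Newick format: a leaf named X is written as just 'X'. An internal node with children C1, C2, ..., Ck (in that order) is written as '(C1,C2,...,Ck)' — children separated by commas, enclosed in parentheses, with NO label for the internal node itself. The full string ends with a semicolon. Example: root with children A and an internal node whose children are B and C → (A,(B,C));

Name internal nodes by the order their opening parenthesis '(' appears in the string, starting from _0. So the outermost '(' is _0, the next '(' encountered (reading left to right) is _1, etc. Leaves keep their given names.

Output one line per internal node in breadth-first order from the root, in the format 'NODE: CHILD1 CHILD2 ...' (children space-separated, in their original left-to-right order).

Input: ((U,A,J),X,D,F);
Scanning left-to-right, naming '(' by encounter order:
  pos 0: '(' -> open internal node _0 (depth 1)
  pos 1: '(' -> open internal node _1 (depth 2)
  pos 7: ')' -> close internal node _1 (now at depth 1)
  pos 14: ')' -> close internal node _0 (now at depth 0)
Total internal nodes: 2
BFS adjacency from root:
  _0: _1 X D F
  _1: U A J

Answer: _0: _1 X D F
_1: U A J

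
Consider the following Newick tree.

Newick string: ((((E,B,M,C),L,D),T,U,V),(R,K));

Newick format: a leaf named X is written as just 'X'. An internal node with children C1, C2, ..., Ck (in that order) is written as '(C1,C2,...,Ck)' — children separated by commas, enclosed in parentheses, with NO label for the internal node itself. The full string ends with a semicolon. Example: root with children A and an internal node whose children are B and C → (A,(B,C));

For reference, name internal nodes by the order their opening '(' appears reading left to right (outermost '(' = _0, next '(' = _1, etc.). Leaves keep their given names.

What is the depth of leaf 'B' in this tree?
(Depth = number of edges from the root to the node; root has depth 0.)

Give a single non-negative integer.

Answer: 4

Derivation:
Newick: ((((E,B,M,C),L,D),T,U,V),(R,K));
Naming internals by '(' encounter order: outermost '(' = _0, next = _1, ...
Query node: B
Path from root: _0 -> _1 -> _2 -> _3 -> B
Depth of B: 4 (number of edges from root)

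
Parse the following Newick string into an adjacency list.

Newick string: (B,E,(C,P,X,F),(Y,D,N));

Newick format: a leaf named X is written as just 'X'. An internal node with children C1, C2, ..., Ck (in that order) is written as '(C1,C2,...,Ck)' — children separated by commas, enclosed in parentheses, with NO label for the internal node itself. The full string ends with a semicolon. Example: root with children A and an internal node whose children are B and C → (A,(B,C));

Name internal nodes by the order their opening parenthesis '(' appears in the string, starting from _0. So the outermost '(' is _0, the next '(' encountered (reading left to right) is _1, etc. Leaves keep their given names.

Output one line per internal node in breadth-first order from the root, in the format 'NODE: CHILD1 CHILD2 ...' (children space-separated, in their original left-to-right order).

Input: (B,E,(C,P,X,F),(Y,D,N));
Scanning left-to-right, naming '(' by encounter order:
  pos 0: '(' -> open internal node _0 (depth 1)
  pos 5: '(' -> open internal node _1 (depth 2)
  pos 13: ')' -> close internal node _1 (now at depth 1)
  pos 15: '(' -> open internal node _2 (depth 2)
  pos 21: ')' -> close internal node _2 (now at depth 1)
  pos 22: ')' -> close internal node _0 (now at depth 0)
Total internal nodes: 3
BFS adjacency from root:
  _0: B E _1 _2
  _1: C P X F
  _2: Y D N

Answer: _0: B E _1 _2
_1: C P X F
_2: Y D N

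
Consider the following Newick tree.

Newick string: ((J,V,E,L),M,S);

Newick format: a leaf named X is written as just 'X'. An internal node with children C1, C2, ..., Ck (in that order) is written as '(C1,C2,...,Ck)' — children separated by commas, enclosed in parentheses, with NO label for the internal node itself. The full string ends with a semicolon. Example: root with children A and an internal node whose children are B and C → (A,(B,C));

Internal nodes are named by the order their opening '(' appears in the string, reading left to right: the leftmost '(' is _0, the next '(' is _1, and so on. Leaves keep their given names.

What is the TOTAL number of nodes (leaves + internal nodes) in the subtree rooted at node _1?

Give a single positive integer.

Answer: 5

Derivation:
Newick: ((J,V,E,L),M,S);
Locate _1: it is the '(' at position 1 (the 2nd '(' reading left to right).
Query: subtree rooted at _1
_1: subtree_size = 1 + 4
  J: subtree_size = 1 + 0
  V: subtree_size = 1 + 0
  E: subtree_size = 1 + 0
  L: subtree_size = 1 + 0
Total subtree size of _1: 5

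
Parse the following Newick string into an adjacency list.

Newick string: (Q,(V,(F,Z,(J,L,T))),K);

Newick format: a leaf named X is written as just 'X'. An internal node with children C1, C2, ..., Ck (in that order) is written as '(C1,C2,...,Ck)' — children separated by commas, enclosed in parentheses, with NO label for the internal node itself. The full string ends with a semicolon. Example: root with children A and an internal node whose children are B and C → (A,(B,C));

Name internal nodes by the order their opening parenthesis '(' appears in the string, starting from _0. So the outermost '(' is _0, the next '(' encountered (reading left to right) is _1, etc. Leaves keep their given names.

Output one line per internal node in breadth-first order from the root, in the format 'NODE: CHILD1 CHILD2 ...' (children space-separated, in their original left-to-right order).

Answer: _0: Q _1 K
_1: V _2
_2: F Z _3
_3: J L T

Derivation:
Input: (Q,(V,(F,Z,(J,L,T))),K);
Scanning left-to-right, naming '(' by encounter order:
  pos 0: '(' -> open internal node _0 (depth 1)
  pos 3: '(' -> open internal node _1 (depth 2)
  pos 6: '(' -> open internal node _2 (depth 3)
  pos 11: '(' -> open internal node _3 (depth 4)
  pos 17: ')' -> close internal node _3 (now at depth 3)
  pos 18: ')' -> close internal node _2 (now at depth 2)
  pos 19: ')' -> close internal node _1 (now at depth 1)
  pos 22: ')' -> close internal node _0 (now at depth 0)
Total internal nodes: 4
BFS adjacency from root:
  _0: Q _1 K
  _1: V _2
  _2: F Z _3
  _3: J L T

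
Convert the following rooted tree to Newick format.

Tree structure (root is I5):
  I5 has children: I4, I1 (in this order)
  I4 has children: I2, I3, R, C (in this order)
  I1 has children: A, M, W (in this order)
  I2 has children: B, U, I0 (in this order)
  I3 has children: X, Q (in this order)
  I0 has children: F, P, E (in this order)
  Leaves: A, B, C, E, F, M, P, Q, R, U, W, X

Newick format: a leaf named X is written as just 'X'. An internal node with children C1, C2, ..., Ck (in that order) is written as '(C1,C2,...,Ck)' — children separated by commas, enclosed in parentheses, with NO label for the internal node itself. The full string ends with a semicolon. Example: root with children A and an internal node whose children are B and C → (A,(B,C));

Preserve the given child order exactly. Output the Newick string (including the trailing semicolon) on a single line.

Answer: (((B,U,(F,P,E)),(X,Q),R,C),(A,M,W));

Derivation:
internal I5 with children ['I4', 'I1']
  internal I4 with children ['I2', 'I3', 'R', 'C']
    internal I2 with children ['B', 'U', 'I0']
      leaf 'B' → 'B'
      leaf 'U' → 'U'
      internal I0 with children ['F', 'P', 'E']
        leaf 'F' → 'F'
        leaf 'P' → 'P'
        leaf 'E' → 'E'
      → '(F,P,E)'
    → '(B,U,(F,P,E))'
    internal I3 with children ['X', 'Q']
      leaf 'X' → 'X'
      leaf 'Q' → 'Q'
    → '(X,Q)'
    leaf 'R' → 'R'
    leaf 'C' → 'C'
  → '((B,U,(F,P,E)),(X,Q),R,C)'
  internal I1 with children ['A', 'M', 'W']
    leaf 'A' → 'A'
    leaf 'M' → 'M'
    leaf 'W' → 'W'
  → '(A,M,W)'
→ '(((B,U,(F,P,E)),(X,Q),R,C),(A,M,W))'
Final: (((B,U,(F,P,E)),(X,Q),R,C),(A,M,W));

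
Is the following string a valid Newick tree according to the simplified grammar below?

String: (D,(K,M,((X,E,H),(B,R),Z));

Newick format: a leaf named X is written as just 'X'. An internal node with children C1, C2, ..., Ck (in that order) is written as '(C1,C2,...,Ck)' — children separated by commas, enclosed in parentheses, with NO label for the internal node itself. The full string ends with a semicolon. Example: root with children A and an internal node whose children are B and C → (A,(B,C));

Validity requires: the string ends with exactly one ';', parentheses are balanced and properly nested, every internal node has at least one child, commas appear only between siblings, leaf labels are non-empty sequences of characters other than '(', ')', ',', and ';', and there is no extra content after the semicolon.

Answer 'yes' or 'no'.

Input: (D,(K,M,((X,E,H),(B,R),Z));
Paren balance: 5 '(' vs 4 ')' MISMATCH
Ends with single ';': True
Full parse: FAILS (expected , or ) at pos 26)
Valid: False

Answer: no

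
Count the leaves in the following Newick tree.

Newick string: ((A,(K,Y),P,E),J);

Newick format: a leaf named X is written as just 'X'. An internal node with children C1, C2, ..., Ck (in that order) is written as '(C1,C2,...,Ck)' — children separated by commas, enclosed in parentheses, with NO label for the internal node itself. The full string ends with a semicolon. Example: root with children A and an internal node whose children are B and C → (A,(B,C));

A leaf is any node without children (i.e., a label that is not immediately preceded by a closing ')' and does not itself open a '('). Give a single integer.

Newick: ((A,(K,Y),P,E),J);
Scan left-to-right; a leaf is any maximal label run not followed by '(':
  pos 2: leaf 'A' → count = 1
  pos 5: leaf 'K' → count = 2
  pos 7: leaf 'Y' → count = 3
  pos 10: leaf 'P' → count = 4
  pos 12: leaf 'E' → count = 5
  pos 15: leaf 'J' → count = 6
Total leaves: 6

Answer: 6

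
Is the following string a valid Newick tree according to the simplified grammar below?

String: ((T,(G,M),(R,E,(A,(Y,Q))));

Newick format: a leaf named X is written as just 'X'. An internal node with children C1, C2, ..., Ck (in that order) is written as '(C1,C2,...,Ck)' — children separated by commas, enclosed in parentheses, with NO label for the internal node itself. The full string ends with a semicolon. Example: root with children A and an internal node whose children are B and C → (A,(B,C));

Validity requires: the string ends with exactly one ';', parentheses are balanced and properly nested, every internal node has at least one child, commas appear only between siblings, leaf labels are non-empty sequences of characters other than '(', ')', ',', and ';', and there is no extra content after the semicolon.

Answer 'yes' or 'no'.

Input: ((T,(G,M),(R,E,(A,(Y,Q))));
Paren balance: 6 '(' vs 5 ')' MISMATCH
Ends with single ';': True
Full parse: FAILS (expected , or ) at pos 26)
Valid: False

Answer: no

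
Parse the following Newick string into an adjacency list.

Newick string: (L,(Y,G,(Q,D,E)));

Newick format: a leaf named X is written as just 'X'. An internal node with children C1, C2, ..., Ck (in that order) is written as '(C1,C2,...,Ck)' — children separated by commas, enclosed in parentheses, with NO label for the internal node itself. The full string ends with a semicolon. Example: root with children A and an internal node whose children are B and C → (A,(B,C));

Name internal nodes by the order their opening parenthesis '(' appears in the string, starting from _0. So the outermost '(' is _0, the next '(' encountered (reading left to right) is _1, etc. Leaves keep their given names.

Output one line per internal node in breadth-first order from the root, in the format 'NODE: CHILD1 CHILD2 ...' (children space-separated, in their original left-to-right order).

Input: (L,(Y,G,(Q,D,E)));
Scanning left-to-right, naming '(' by encounter order:
  pos 0: '(' -> open internal node _0 (depth 1)
  pos 3: '(' -> open internal node _1 (depth 2)
  pos 8: '(' -> open internal node _2 (depth 3)
  pos 14: ')' -> close internal node _2 (now at depth 2)
  pos 15: ')' -> close internal node _1 (now at depth 1)
  pos 16: ')' -> close internal node _0 (now at depth 0)
Total internal nodes: 3
BFS adjacency from root:
  _0: L _1
  _1: Y G _2
  _2: Q D E

Answer: _0: L _1
_1: Y G _2
_2: Q D E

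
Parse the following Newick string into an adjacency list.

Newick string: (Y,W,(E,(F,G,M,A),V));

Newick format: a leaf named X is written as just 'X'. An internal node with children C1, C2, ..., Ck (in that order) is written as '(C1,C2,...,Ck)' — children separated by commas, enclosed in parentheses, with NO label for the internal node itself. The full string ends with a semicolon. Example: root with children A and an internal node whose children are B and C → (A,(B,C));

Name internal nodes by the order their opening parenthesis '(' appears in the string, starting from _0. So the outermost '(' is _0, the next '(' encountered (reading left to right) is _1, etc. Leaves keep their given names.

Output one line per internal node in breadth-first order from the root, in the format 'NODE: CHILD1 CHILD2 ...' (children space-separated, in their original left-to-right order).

Input: (Y,W,(E,(F,G,M,A),V));
Scanning left-to-right, naming '(' by encounter order:
  pos 0: '(' -> open internal node _0 (depth 1)
  pos 5: '(' -> open internal node _1 (depth 2)
  pos 8: '(' -> open internal node _2 (depth 3)
  pos 16: ')' -> close internal node _2 (now at depth 2)
  pos 19: ')' -> close internal node _1 (now at depth 1)
  pos 20: ')' -> close internal node _0 (now at depth 0)
Total internal nodes: 3
BFS adjacency from root:
  _0: Y W _1
  _1: E _2 V
  _2: F G M A

Answer: _0: Y W _1
_1: E _2 V
_2: F G M A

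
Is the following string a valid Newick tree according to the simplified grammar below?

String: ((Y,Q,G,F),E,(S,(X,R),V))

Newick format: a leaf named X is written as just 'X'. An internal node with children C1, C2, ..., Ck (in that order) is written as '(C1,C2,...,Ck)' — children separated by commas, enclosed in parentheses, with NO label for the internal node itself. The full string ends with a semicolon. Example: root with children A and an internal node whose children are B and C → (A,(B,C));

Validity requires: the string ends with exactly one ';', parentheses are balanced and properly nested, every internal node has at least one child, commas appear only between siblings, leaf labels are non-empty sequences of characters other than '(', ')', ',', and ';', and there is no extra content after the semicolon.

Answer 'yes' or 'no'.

Input: ((Y,Q,G,F),E,(S,(X,R),V))
Paren balance: 4 '(' vs 4 ')' OK
Ends with single ';': False
Full parse: FAILS (must end with ;)
Valid: False

Answer: no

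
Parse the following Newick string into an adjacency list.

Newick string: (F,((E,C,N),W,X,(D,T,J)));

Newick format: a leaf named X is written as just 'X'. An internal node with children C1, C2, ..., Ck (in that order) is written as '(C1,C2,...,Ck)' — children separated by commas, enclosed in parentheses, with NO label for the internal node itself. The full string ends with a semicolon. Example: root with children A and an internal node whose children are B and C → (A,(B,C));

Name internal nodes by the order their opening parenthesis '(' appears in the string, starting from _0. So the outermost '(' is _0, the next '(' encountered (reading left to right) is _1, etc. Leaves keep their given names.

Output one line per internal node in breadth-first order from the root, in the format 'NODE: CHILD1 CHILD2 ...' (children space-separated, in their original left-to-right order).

Input: (F,((E,C,N),W,X,(D,T,J)));
Scanning left-to-right, naming '(' by encounter order:
  pos 0: '(' -> open internal node _0 (depth 1)
  pos 3: '(' -> open internal node _1 (depth 2)
  pos 4: '(' -> open internal node _2 (depth 3)
  pos 10: ')' -> close internal node _2 (now at depth 2)
  pos 16: '(' -> open internal node _3 (depth 3)
  pos 22: ')' -> close internal node _3 (now at depth 2)
  pos 23: ')' -> close internal node _1 (now at depth 1)
  pos 24: ')' -> close internal node _0 (now at depth 0)
Total internal nodes: 4
BFS adjacency from root:
  _0: F _1
  _1: _2 W X _3
  _2: E C N
  _3: D T J

Answer: _0: F _1
_1: _2 W X _3
_2: E C N
_3: D T J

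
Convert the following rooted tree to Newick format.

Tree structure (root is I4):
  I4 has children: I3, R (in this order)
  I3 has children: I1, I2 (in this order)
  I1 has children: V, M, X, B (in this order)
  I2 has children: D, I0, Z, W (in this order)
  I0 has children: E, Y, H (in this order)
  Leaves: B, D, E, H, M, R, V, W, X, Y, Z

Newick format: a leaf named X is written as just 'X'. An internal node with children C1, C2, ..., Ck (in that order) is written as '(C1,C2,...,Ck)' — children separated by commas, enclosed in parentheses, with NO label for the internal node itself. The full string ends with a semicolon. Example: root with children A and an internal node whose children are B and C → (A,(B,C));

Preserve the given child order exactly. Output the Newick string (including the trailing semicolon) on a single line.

internal I4 with children ['I3', 'R']
  internal I3 with children ['I1', 'I2']
    internal I1 with children ['V', 'M', 'X', 'B']
      leaf 'V' → 'V'
      leaf 'M' → 'M'
      leaf 'X' → 'X'
      leaf 'B' → 'B'
    → '(V,M,X,B)'
    internal I2 with children ['D', 'I0', 'Z', 'W']
      leaf 'D' → 'D'
      internal I0 with children ['E', 'Y', 'H']
        leaf 'E' → 'E'
        leaf 'Y' → 'Y'
        leaf 'H' → 'H'
      → '(E,Y,H)'
      leaf 'Z' → 'Z'
      leaf 'W' → 'W'
    → '(D,(E,Y,H),Z,W)'
  → '((V,M,X,B),(D,(E,Y,H),Z,W))'
  leaf 'R' → 'R'
→ '(((V,M,X,B),(D,(E,Y,H),Z,W)),R)'
Final: (((V,M,X,B),(D,(E,Y,H),Z,W)),R);

Answer: (((V,M,X,B),(D,(E,Y,H),Z,W)),R);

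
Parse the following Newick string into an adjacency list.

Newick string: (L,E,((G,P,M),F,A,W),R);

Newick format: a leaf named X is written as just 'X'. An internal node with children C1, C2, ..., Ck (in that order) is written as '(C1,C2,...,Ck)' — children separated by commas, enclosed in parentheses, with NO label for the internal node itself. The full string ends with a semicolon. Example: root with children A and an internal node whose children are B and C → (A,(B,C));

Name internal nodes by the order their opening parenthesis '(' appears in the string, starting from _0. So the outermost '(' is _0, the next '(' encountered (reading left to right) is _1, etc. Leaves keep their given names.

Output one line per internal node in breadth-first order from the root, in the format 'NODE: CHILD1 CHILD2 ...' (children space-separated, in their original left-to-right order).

Answer: _0: L E _1 R
_1: _2 F A W
_2: G P M

Derivation:
Input: (L,E,((G,P,M),F,A,W),R);
Scanning left-to-right, naming '(' by encounter order:
  pos 0: '(' -> open internal node _0 (depth 1)
  pos 5: '(' -> open internal node _1 (depth 2)
  pos 6: '(' -> open internal node _2 (depth 3)
  pos 12: ')' -> close internal node _2 (now at depth 2)
  pos 19: ')' -> close internal node _1 (now at depth 1)
  pos 22: ')' -> close internal node _0 (now at depth 0)
Total internal nodes: 3
BFS adjacency from root:
  _0: L E _1 R
  _1: _2 F A W
  _2: G P M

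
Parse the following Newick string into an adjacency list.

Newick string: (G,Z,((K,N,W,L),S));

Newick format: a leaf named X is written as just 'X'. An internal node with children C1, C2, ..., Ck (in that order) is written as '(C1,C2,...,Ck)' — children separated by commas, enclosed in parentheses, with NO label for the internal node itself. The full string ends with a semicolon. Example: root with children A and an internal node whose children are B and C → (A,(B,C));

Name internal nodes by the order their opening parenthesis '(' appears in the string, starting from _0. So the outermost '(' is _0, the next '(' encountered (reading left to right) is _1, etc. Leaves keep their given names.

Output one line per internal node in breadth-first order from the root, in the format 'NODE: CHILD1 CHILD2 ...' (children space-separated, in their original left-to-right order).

Input: (G,Z,((K,N,W,L),S));
Scanning left-to-right, naming '(' by encounter order:
  pos 0: '(' -> open internal node _0 (depth 1)
  pos 5: '(' -> open internal node _1 (depth 2)
  pos 6: '(' -> open internal node _2 (depth 3)
  pos 14: ')' -> close internal node _2 (now at depth 2)
  pos 17: ')' -> close internal node _1 (now at depth 1)
  pos 18: ')' -> close internal node _0 (now at depth 0)
Total internal nodes: 3
BFS adjacency from root:
  _0: G Z _1
  _1: _2 S
  _2: K N W L

Answer: _0: G Z _1
_1: _2 S
_2: K N W L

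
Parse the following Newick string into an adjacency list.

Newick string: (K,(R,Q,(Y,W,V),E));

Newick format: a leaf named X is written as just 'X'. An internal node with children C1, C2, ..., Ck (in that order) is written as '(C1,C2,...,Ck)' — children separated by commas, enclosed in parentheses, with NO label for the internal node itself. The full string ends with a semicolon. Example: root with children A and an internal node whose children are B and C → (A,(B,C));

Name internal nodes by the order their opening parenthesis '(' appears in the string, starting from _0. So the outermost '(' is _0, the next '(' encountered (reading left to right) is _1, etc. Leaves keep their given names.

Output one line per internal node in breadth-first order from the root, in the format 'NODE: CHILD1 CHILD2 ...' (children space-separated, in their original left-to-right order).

Input: (K,(R,Q,(Y,W,V),E));
Scanning left-to-right, naming '(' by encounter order:
  pos 0: '(' -> open internal node _0 (depth 1)
  pos 3: '(' -> open internal node _1 (depth 2)
  pos 8: '(' -> open internal node _2 (depth 3)
  pos 14: ')' -> close internal node _2 (now at depth 2)
  pos 17: ')' -> close internal node _1 (now at depth 1)
  pos 18: ')' -> close internal node _0 (now at depth 0)
Total internal nodes: 3
BFS adjacency from root:
  _0: K _1
  _1: R Q _2 E
  _2: Y W V

Answer: _0: K _1
_1: R Q _2 E
_2: Y W V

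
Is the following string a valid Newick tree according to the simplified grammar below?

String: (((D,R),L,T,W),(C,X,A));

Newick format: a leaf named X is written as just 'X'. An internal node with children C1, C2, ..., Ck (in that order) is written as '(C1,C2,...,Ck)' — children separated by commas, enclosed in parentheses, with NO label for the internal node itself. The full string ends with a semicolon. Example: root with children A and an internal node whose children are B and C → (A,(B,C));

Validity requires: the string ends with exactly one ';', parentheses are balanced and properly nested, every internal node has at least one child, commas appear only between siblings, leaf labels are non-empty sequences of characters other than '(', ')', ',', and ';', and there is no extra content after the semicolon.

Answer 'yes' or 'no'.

Input: (((D,R),L,T,W),(C,X,A));
Paren balance: 4 '(' vs 4 ')' OK
Ends with single ';': True
Full parse: OK
Valid: True

Answer: yes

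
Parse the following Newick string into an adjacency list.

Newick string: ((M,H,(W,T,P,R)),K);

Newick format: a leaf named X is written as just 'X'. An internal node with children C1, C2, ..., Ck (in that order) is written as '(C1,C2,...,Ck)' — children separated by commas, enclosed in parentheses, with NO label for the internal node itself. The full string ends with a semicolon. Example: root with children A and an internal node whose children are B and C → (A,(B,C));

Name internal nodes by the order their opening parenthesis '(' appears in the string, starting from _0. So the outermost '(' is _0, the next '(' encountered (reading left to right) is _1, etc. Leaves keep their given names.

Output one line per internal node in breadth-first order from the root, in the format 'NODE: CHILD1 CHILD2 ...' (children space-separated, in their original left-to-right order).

Input: ((M,H,(W,T,P,R)),K);
Scanning left-to-right, naming '(' by encounter order:
  pos 0: '(' -> open internal node _0 (depth 1)
  pos 1: '(' -> open internal node _1 (depth 2)
  pos 6: '(' -> open internal node _2 (depth 3)
  pos 14: ')' -> close internal node _2 (now at depth 2)
  pos 15: ')' -> close internal node _1 (now at depth 1)
  pos 18: ')' -> close internal node _0 (now at depth 0)
Total internal nodes: 3
BFS adjacency from root:
  _0: _1 K
  _1: M H _2
  _2: W T P R

Answer: _0: _1 K
_1: M H _2
_2: W T P R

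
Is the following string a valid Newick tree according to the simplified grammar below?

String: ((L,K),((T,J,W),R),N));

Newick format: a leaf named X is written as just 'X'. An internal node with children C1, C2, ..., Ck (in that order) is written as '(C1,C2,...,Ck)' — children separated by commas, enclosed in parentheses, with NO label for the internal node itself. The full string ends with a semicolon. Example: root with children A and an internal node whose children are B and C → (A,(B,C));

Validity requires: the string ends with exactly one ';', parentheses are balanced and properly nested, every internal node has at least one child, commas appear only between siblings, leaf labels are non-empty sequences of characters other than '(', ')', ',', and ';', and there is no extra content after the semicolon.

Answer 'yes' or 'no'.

Input: ((L,K),((T,J,W),R),N));
Paren balance: 4 '(' vs 5 ')' MISMATCH
Ends with single ';': True
Full parse: FAILS (extra content after tree at pos 21)
Valid: False

Answer: no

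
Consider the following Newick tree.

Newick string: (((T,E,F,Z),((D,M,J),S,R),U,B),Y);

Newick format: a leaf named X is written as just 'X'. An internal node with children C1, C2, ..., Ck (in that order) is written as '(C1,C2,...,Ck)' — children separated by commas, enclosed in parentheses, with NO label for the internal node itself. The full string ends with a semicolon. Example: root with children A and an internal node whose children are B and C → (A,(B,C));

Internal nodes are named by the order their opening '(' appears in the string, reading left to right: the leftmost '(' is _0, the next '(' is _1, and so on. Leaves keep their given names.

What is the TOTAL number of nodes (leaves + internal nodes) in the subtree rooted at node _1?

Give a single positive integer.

Newick: (((T,E,F,Z),((D,M,J),S,R),U,B),Y);
Locate _1: it is the '(' at position 1 (the 2nd '(' reading left to right).
Query: subtree rooted at _1
_1: subtree_size = 1 + 14
  _2: subtree_size = 1 + 4
    T: subtree_size = 1 + 0
    E: subtree_size = 1 + 0
    F: subtree_size = 1 + 0
    Z: subtree_size = 1 + 0
  _3: subtree_size = 1 + 6
    _4: subtree_size = 1 + 3
      D: subtree_size = 1 + 0
      M: subtree_size = 1 + 0
      J: subtree_size = 1 + 0
    S: subtree_size = 1 + 0
    R: subtree_size = 1 + 0
  U: subtree_size = 1 + 0
  B: subtree_size = 1 + 0
Total subtree size of _1: 15

Answer: 15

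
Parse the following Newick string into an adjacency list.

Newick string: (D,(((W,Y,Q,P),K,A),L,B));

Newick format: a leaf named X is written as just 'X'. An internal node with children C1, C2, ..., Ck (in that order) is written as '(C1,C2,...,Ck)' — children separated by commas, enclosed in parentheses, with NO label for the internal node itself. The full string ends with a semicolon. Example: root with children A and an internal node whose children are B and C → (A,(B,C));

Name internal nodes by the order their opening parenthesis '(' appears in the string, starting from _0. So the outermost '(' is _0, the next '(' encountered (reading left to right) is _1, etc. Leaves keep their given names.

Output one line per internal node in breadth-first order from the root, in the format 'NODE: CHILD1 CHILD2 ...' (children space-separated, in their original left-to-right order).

Answer: _0: D _1
_1: _2 L B
_2: _3 K A
_3: W Y Q P

Derivation:
Input: (D,(((W,Y,Q,P),K,A),L,B));
Scanning left-to-right, naming '(' by encounter order:
  pos 0: '(' -> open internal node _0 (depth 1)
  pos 3: '(' -> open internal node _1 (depth 2)
  pos 4: '(' -> open internal node _2 (depth 3)
  pos 5: '(' -> open internal node _3 (depth 4)
  pos 13: ')' -> close internal node _3 (now at depth 3)
  pos 18: ')' -> close internal node _2 (now at depth 2)
  pos 23: ')' -> close internal node _1 (now at depth 1)
  pos 24: ')' -> close internal node _0 (now at depth 0)
Total internal nodes: 4
BFS adjacency from root:
  _0: D _1
  _1: _2 L B
  _2: _3 K A
  _3: W Y Q P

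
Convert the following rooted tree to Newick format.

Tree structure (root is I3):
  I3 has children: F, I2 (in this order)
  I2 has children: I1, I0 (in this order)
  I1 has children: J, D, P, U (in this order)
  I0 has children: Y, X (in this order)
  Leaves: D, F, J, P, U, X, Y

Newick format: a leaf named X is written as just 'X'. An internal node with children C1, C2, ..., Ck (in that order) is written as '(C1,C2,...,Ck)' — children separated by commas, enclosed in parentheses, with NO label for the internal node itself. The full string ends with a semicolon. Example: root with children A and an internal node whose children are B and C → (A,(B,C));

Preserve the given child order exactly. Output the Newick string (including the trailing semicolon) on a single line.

internal I3 with children ['F', 'I2']
  leaf 'F' → 'F'
  internal I2 with children ['I1', 'I0']
    internal I1 with children ['J', 'D', 'P', 'U']
      leaf 'J' → 'J'
      leaf 'D' → 'D'
      leaf 'P' → 'P'
      leaf 'U' → 'U'
    → '(J,D,P,U)'
    internal I0 with children ['Y', 'X']
      leaf 'Y' → 'Y'
      leaf 'X' → 'X'
    → '(Y,X)'
  → '((J,D,P,U),(Y,X))'
→ '(F,((J,D,P,U),(Y,X)))'
Final: (F,((J,D,P,U),(Y,X)));

Answer: (F,((J,D,P,U),(Y,X)));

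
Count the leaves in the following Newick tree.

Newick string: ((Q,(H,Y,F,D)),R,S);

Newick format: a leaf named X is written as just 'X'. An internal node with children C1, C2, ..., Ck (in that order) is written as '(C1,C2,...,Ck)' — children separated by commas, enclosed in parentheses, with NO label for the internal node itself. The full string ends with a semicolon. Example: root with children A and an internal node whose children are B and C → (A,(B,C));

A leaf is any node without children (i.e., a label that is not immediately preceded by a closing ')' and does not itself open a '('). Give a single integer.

Newick: ((Q,(H,Y,F,D)),R,S);
Scan left-to-right; a leaf is any maximal label run not followed by '(':
  pos 2: leaf 'Q' → count = 1
  pos 5: leaf 'H' → count = 2
  pos 7: leaf 'Y' → count = 3
  pos 9: leaf 'F' → count = 4
  pos 11: leaf 'D' → count = 5
  pos 15: leaf 'R' → count = 6
  pos 17: leaf 'S' → count = 7
Total leaves: 7

Answer: 7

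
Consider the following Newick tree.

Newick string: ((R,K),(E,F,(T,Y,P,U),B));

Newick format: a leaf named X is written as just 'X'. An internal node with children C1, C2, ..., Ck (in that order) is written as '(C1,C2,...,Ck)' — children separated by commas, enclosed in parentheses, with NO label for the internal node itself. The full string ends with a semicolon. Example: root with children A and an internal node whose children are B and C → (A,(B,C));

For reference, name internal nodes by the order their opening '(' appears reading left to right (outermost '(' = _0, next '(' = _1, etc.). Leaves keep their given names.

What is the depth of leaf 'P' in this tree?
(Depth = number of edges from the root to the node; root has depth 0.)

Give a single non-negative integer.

Newick: ((R,K),(E,F,(T,Y,P,U),B));
Naming internals by '(' encounter order: outermost '(' = _0, next = _1, ...
Query node: P
Path from root: _0 -> _2 -> _3 -> P
Depth of P: 3 (number of edges from root)

Answer: 3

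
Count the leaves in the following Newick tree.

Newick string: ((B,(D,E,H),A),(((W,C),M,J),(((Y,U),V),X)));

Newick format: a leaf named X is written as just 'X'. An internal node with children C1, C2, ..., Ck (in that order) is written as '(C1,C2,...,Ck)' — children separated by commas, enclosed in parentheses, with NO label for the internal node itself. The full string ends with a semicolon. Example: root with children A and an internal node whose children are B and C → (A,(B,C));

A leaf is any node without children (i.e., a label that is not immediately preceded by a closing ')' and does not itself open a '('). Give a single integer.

Answer: 13

Derivation:
Newick: ((B,(D,E,H),A),(((W,C),M,J),(((Y,U),V),X)));
Scan left-to-right; a leaf is any maximal label run not followed by '(':
  pos 2: leaf 'B' → count = 1
  pos 5: leaf 'D' → count = 2
  pos 7: leaf 'E' → count = 3
  pos 9: leaf 'H' → count = 4
  pos 12: leaf 'A' → count = 5
  pos 18: leaf 'W' → count = 6
  pos 20: leaf 'C' → count = 7
  pos 23: leaf 'M' → count = 8
  pos 25: leaf 'J' → count = 9
  pos 31: leaf 'Y' → count = 10
  pos 33: leaf 'U' → count = 11
  pos 36: leaf 'V' → count = 12
  pos 39: leaf 'X' → count = 13
Total leaves: 13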